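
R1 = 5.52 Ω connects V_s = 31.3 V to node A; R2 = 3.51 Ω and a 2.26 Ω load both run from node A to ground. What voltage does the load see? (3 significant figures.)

The load sits in parallel with R2, giving an effective lower resistance R2' = R2·R_L/(R2+R_L) = 1.375 Ω.
Then V_out = V_s · R2'/(R1 + R2') = 31.3 × 1.375/6.895 = 6.241 V.
(Unloaded it would be 12.2 V; the load pulls it down.)

V_out ≈ 6.24 V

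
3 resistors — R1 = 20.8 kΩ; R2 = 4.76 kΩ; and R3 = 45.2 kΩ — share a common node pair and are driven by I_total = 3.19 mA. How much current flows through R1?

I ≈ 0.547 mA

Conductances: ΣG = 1/20.8 + 1/4.76 + 1/45.2 = 0.2803 (1/kΩ).
R1 takes the fraction G_k/ΣG = 0.04808/0.2803 = 0.1715, so I = 3.19 × 0.1715 = 0.5472 mA.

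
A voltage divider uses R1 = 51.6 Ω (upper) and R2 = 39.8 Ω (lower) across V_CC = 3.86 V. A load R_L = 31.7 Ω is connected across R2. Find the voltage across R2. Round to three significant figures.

R2 ‖ R_L = (39.8 × 31.7)/(39.8 + 31.7) = 17.65 Ω.
Then V_out = V_CC · R2'/(R1 + R2') = 3.86 × 17.65/69.25 = 0.9836 V.

V_out ≈ 0.984 V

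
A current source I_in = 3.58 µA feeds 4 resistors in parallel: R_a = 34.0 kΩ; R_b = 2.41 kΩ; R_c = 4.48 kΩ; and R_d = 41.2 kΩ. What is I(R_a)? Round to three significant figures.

I ≈ 0.152 µA

Total conductance ΣG = 1/34.0 + 1/2.41 + 1/4.48 + 1/41.2 = 0.6918 (units of 1/kΩ).
Current divider: I(R_a) = I_in · G_k/ΣG = 3.58 × (0.02941/0.6918) = 3.58 × 0.04251 = 0.1522 µA.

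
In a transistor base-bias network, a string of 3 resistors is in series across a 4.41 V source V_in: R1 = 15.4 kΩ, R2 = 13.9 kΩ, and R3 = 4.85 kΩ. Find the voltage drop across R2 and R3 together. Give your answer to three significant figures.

V ≈ 2.42 V

Series total: ΣR = 15.4 + 13.9 + 4.85 = 34.15 kΩ.
R_{R2..R3} = 13.9 + 4.85 = 18.75 kΩ.
By the voltage-divider rule, V = 4.41 × 18.75/34.15 = 2.421 V.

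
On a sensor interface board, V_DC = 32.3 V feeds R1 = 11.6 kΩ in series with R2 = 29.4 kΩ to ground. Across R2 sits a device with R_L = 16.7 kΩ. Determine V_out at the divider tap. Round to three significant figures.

R2 ‖ R_L = (29.4 × 16.7)/(29.4 + 16.7) = 10.65 kΩ.
Voltage divider with the loaded lower leg: V_out = 32.3 × 10.65/(11.6 + 10.65) = 32.3 × 0.4787 = 15.46 V.

V_out ≈ 15.5 V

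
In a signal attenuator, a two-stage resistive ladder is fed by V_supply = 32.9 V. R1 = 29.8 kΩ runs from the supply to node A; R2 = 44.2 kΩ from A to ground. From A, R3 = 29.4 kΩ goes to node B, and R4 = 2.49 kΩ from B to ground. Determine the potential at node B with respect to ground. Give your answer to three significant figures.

Looking into the second stage from A: R3 + R4 = 31.89 kΩ appears in parallel with R2.
R2 ‖ (R3+R4) = 18.52 kΩ.
So V_A = 32.9 × 0.3833 = 12.61 V.
V_B = V_A × 0.07808 = 0.9847 V.

V_B ≈ 0.985 V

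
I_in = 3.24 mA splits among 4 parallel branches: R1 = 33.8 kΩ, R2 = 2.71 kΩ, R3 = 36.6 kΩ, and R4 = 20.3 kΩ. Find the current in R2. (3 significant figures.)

Conductances: ΣG = 1/33.8 + 1/2.71 + 1/36.6 + 1/20.3 = 0.4752 (1/kΩ).
By the current-divider rule, I = I_in · G_k/ΣG = 3.24 × 0.7766 = 2.516 mA.

I ≈ 2.52 mA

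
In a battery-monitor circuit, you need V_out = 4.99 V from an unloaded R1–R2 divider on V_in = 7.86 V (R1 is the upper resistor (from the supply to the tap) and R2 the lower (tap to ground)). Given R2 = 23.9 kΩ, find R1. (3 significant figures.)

Required fraction k = V_out/V_in = 0.6349.
R1 = R2·(1/k − 1) = 23.9 × 0.5752 = 13.75 kΩ.

R1 ≈ 13.7 kΩ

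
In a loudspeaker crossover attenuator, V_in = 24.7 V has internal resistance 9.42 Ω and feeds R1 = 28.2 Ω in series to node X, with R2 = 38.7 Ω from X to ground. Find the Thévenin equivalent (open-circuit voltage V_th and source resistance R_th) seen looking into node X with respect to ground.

V_th ≈ 12.5 V, R_th ≈ 19.1 Ω

R1' = 9.42 + 28.2 = 37.62 Ω (source resistance + R1).
With X open, the divider is unloaded: V_th = 24.7 × 38.7/76.32 = 12.52 V.
Looking into X with the source shorted: R_th = R1'·R2/(R1'+R2) = 37.62 × 38.7/76.32 = 19.08 Ω.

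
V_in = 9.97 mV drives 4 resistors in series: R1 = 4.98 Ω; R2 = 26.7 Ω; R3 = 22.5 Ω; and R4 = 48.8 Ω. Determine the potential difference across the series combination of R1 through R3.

V ≈ 5.25 mV

ΣR = 4.98 + 26.7 + 22.5 + 48.8 = 103.0 Ω.
R_{R1..R3} = 4.98 + 26.7 + 22.5 = 54.18 Ω.
By the voltage-divider rule, V = 9.97 × 54.18/103.0 = 5.245 mV.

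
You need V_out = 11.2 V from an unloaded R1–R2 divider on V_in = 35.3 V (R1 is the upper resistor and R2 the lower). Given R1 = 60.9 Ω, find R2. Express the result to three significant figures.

Required fraction k = V_out/V_in = 0.3173.
Rearranging, R2 = R1·k/(1−k) = 60.9 × 0.4647 = 28.30 Ω.

R2 ≈ 28.3 Ω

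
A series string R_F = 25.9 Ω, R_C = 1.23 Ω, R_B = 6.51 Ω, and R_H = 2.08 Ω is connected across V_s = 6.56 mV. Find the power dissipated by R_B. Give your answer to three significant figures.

P ≈ 0.220 µW

ΣR = 35.72 Ω → I = 6.56/35.72 = 0.1837 mA.
V(R_B) = I·R = 1.196 mV; P = V·I = 1.196 × 0.1837 = 0.2196 µW.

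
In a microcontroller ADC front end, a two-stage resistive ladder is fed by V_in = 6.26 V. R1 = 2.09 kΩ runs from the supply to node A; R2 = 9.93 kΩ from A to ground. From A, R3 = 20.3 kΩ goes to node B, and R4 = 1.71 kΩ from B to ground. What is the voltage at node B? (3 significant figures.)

V_B ≈ 0.373 V

Looking into the second stage from A: R3 + R4 = 22.01 kΩ appears in parallel with R2.
Effective lower resistance at A: R2 ‖ 22.01 = 6.843 kΩ.
So V_A = 6.26 × 0.7660 = 4.795 V.
Then the unloaded second divider: V_B = V_A × R4/(R3+R4) = 4.795 × 0.07769 = 0.3726 V.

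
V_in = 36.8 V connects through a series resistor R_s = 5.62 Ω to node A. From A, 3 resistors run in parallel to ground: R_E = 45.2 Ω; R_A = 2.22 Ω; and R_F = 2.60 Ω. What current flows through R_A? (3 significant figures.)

Equivalent of the parallel group: R_p = 1.167 Ω.
V_A by voltage divider: V_A = 36.8 × 1.167/(5.62 + 1.167) = 6.326 V.
I(R_A) = V_A / R_A = 6.326/2.22 = 2.849 A.
(Check via current divider: I_total = 5.422 A; share G_k/ΣG = 0.5255 → same result.)

I ≈ 2.85 A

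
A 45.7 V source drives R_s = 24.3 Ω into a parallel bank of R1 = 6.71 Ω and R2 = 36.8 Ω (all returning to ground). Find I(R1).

I ≈ 1.29 A

Combine the parallel branches: R_p = (1/6.71 + 1/36.8)⁻¹ = 5.675 Ω.
V_A = 45.7 × 5.675/29.98 = 8.652 V.
I(R1) = V_A / R1 = 8.652/6.71 = 1.289 A.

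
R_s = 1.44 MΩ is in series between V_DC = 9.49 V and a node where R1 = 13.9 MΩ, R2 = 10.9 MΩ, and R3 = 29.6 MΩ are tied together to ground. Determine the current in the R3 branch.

Parallel bank: R_p = 1/(1/13.9 + 1/10.9 + 1/29.6) = 5.064 MΩ.
V_A by voltage divider: V_A = 9.49 × 5.064/(1.44 + 5.064) = 7.389 V.
Branch current I = V_A/R3 = 7.389/29.6 = 0.2496 µA.

I ≈ 0.250 µA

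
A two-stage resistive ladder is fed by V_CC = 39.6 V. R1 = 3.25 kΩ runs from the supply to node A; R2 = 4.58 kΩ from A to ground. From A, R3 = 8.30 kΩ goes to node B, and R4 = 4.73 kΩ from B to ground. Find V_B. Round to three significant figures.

V_B ≈ 7.34 V

Node A sees R2 in parallel with the series input of stage 2, R3 + R4 = 13.03 kΩ.
Effective lower resistance at A: R2 ‖ 13.03 = 3.389 kΩ.
So V_A = 39.6 × 0.5105 = 20.21 V.
Then the unloaded second divider: V_B = V_A × R4/(R3+R4) = 20.21 × 0.3630 = 7.338 V.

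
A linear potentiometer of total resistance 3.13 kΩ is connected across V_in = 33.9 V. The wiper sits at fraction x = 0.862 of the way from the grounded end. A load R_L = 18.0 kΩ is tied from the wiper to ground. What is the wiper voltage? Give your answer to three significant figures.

Split the track: R_lower = x·R_p = 2.698 kΩ, R_upper = (1−x)·R_p = 0.4319 kΩ.
(x·R_p) ‖ R_L = 2.346 kΩ.
Loaded-divider output: V_out = 33.9 × 0.8445 = 28.63 V.
(Unloaded: V_out = x·V_in = 29.2 V.)

V_out ≈ 28.6 V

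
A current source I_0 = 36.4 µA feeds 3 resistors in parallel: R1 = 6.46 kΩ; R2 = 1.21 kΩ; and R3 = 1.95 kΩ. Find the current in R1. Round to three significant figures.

I ≈ 3.77 µA

ΣG = 1/6.46 + 1/1.21 + 1/1.95 = 1.494.
Current divider: I(R1) = I_0 · G_k/ΣG = 36.4 × (0.1548/1.494) = 36.4 × 0.1036 = 3.771 µA.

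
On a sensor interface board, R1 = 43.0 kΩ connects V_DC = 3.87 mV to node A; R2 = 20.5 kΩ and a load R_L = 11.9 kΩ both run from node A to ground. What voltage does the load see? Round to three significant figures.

V_out ≈ 0.577 mV

R2 ‖ R_L = (20.5 × 11.9)/(20.5 + 11.9) = 7.529 kΩ.
Now apply the divider: V_out = 3.87 × 0.1490 = 0.5767 mV.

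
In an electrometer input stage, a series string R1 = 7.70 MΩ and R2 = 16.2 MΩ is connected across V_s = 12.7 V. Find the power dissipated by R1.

P ≈ 2.17 µW

The common current is I = 12.7/23.90 = 0.5314 µA.
P = I²R = 0.2824 × 7.70 = 2.174 µW.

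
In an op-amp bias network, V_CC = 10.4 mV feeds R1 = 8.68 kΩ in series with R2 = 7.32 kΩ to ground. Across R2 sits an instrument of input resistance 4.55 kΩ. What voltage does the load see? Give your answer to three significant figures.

V_out ≈ 2.54 mV

The load sits in parallel with R2, giving an effective lower resistance R2' = R2·R_L/(R2+R_L) = 2.806 kΩ.
Then V_out = V_CC · R2'/(R1 + R2') = 10.4 × 2.806/11.49 = 2.541 mV.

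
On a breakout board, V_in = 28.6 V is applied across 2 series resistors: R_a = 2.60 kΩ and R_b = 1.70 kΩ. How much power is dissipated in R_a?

Series current I = V_in/ΣR = 28.6/4.300 = 6.651 mA.
V(R_a) = I·R = 17.29 V; P = V·I = 17.29 × 6.651 = 115.0 mW.

P ≈ 115 mW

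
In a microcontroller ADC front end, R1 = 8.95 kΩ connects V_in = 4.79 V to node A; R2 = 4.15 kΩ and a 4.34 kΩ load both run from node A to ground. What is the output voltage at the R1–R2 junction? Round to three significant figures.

R2 ‖ R_L = (4.15 × 4.34)/(4.15 + 4.34) = 2.121 kΩ.
Now apply the divider: V_out = 4.79 × 0.1916 = 0.9178 V.

V_out ≈ 0.918 V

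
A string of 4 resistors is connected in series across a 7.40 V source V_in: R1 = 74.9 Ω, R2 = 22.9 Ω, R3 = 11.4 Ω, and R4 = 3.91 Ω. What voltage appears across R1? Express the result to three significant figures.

V ≈ 4.90 V

Series total: ΣR = 74.9 + 22.9 + 11.4 + 3.91 = 113.1 Ω.
Voltage divider: V = V_in · (74.90 / 113.1) = 7.40 × 0.6622 = 4.900 V.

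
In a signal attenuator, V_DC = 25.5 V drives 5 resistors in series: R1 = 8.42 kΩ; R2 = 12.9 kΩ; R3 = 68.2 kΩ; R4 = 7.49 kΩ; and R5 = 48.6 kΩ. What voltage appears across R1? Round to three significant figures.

Series total: ΣR = 8.42 + 12.9 + 68.2 + 7.49 + 48.6 = 145.6 kΩ.
Voltage divider: V = V_DC · (8.420 / 145.6) = 25.5 × 0.05783 = 1.475 V.

V ≈ 1.47 V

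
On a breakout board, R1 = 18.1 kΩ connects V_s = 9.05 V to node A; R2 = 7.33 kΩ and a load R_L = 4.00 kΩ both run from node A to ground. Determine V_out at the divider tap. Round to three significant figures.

V_out ≈ 1.13 V

R2 ‖ R_L = (7.33 × 4.00)/(7.33 + 4.00) = 2.588 kΩ.
Voltage divider with the loaded lower leg: V_out = 9.05 × 2.588/(18.1 + 2.588) = 9.05 × 0.1251 = 1.132 V.
(Unloaded it would be 2.61 V; the load pulls it down.)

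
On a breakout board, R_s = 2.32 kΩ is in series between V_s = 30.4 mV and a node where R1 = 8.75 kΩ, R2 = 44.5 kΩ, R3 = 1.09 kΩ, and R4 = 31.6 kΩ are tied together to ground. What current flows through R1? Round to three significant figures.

Parallel bank: R_p = 1/(1/8.75 + 1/44.5 + 1/1.09 + 1/31.6) = 0.9210 kΩ.
Node voltage V_A = V_s · R_p/(R_s + R_p) = 30.4 × 0.2842 = 8.638 mV.
I(R1) = V_A / R1 = 8.638/8.75 = 0.9873 µA.

I ≈ 0.987 µA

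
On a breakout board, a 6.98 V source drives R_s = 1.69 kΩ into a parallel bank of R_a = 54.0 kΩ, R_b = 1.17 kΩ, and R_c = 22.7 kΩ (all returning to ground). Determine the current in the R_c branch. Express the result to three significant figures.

I ≈ 0.121 mA

Equivalent of the parallel group: R_p = 1.090 kΩ.
Node voltage V_A = V_CC · R_p/(R_s + R_p) = 6.98 × 0.3921 = 2.737 V.
Branch current I = V_A/R_c = 2.737/22.7 = 0.1206 mA.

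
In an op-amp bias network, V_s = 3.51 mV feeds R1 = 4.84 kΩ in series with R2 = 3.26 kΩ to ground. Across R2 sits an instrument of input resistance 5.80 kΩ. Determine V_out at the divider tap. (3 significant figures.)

The load sits in parallel with R2, giving an effective lower resistance R2' = R2·R_L/(R2+R_L) = 2.087 kΩ.
Voltage divider with the loaded lower leg: V_out = 3.51 × 2.087/(4.84 + 2.087) = 3.51 × 0.3013 = 1.058 mV.

V_out ≈ 1.06 mV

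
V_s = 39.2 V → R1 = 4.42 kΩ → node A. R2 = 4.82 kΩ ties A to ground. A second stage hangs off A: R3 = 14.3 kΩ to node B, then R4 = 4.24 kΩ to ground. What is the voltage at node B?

Node A sees R2 in parallel with the series input of stage 2, R3 + R4 = 18.54 kΩ.
R2 ‖ (R3+R4) = 3.825 kΩ.
V_A = 39.2 × 3.825/(4.42 + 3.825) = 18.19 V.
V_B = V_A × 0.2287 = 4.159 V.

V_B ≈ 4.16 V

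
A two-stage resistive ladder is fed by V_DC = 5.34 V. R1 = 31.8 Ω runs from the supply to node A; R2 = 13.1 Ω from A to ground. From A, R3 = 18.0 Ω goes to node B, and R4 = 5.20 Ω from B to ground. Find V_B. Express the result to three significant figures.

V_B ≈ 0.249 V

Looking into the second stage from A: R3 + R4 = 23.20 Ω appears in parallel with R2.
Effective lower resistance at A: R2 ‖ 23.20 = 8.372 Ω.
V_A = 5.34 × 8.372/(31.8 + 8.372) = 1.113 V.
V_B = V_A × 0.2241 = 0.2494 V.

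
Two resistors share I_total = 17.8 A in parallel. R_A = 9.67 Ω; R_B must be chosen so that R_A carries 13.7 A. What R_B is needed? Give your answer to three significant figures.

R_B ≈ 32.3 Ω

In a two-way split, I_A/I_total = R_B/(R_A + R_B).
With f = 0.7697, R_B = R_A · f/(1−f) = 9.67 × 3.341 = 32.31 Ω.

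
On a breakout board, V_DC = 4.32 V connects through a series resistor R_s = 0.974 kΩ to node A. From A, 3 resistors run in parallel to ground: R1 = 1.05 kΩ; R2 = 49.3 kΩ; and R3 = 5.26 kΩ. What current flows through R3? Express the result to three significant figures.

I ≈ 0.385 mA

Parallel bank: R_p = 1/(1/1.05 + 1/49.3 + 1/5.26) = 0.8600 kΩ.
Node voltage V_A = V_DC · R_p/(R_s + R_p) = 4.32 × 0.4689 = 2.026 V.
I(R3) = V_A / R3 = 2.026/5.26 = 0.3851 mA.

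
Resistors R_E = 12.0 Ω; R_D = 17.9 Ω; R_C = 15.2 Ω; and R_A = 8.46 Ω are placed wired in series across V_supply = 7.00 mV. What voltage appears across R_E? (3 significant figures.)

Series total: ΣR = 12.0 + 17.9 + 15.2 + 8.46 = 53.56 Ω.
By the voltage-divider rule, V = 7.00 × 12.00/53.56 = 1.568 mV.

V ≈ 1.57 mV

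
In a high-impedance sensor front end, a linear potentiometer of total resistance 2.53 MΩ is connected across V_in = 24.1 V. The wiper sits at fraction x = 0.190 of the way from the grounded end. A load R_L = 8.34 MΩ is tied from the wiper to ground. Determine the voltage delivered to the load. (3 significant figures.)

V_out ≈ 4.37 V

Split the track: R_lower = x·R_p = 0.4807 MΩ, R_upper = (1−x)·R_p = 2.049 MΩ.
R_L loads the lower segment: effective lower R = 0.4545 MΩ.
Then V_out = V_in · 0.4545/(2.049 + 0.4545) = 4.375 V.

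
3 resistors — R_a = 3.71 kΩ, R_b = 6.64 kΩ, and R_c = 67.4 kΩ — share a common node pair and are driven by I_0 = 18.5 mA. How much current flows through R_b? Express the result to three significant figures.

I ≈ 6.41 mA

Total conductance ΣG = 1/3.71 + 1/6.64 + 1/67.4 = 0.4350 (units of 1/kΩ).
Current divider: I(R_b) = I_0 · G_k/ΣG = 18.5 × (0.1506/0.4350) = 18.5 × 0.3462 = 6.405 mA.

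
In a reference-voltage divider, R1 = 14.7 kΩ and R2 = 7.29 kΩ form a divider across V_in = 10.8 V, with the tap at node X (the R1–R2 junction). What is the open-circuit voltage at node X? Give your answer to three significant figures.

V_th ≈ 3.58 V

Open-circuit (no load on X): V_th = V_in · R2/(R1 + R2) = 10.8 × 7.29/(14.70 + 7.29) = 3.580 V.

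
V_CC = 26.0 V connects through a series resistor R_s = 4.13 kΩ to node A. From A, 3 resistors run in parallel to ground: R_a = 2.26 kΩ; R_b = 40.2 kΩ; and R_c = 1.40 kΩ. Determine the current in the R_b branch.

Parallel bank: R_p = 1/(1/2.26 + 1/40.2 + 1/1.40) = 0.8463 kΩ.
V_A = 26.0 × 0.8463/4.976 = 4.422 V.
I(R_b) = V_A / R_b = 4.422/40.2 = 0.1100 mA.

I ≈ 0.110 mA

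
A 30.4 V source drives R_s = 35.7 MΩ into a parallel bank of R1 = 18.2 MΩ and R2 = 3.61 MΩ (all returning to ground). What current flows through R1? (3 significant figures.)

Combine the parallel branches: R_p = (1/18.2 + 1/3.61)⁻¹ = 3.012 MΩ.
Node voltage V_A = V_s · R_p/(R_s + R_p) = 30.4 × 0.07782 = 2.366 V.
Branch current I = V_A/R1 = 2.366/18.2 = 0.1300 µA.

I ≈ 0.130 µA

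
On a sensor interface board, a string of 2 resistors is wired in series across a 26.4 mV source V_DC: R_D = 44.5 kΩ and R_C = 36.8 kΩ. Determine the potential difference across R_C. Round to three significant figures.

Series total: ΣR = 44.5 + 36.8 = 81.30 kΩ.
V = V_DC · R/ΣR = 26.4 × 0.4526 = 11.95 mV.

V ≈ 11.9 mV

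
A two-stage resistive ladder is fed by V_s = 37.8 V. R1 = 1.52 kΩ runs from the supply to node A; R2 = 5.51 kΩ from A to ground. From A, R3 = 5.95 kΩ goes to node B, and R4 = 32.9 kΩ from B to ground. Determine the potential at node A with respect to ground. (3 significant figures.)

V_A ≈ 28.7 V

Node A sees R2 in parallel with the series input of stage 2, R3 + R4 = 38.85 kΩ.
R2 ‖ (R3+R4) = 4.826 kΩ.
V_A = 37.8 × 4.826/(1.52 + 4.826) = 28.75 V.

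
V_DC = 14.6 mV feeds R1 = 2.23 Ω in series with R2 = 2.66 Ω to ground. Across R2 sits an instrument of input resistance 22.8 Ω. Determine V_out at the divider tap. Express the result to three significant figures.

R2 ‖ R_L = (2.66 × 22.8)/(2.66 + 22.8) = 2.382 Ω.
Now apply the divider: V_out = 14.6 × 0.5165 = 7.541 mV.

V_out ≈ 7.54 mV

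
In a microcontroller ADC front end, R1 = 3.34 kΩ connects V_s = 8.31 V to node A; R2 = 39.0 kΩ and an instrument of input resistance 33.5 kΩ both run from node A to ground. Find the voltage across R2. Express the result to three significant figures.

V_out ≈ 7.01 V

R2 ‖ R_L = (39.0 × 33.5)/(39.0 + 33.5) = 18.02 kΩ.
Now apply the divider: V_out = 8.31 × 0.8436 = 7.011 V.
(Unloaded it would be 7.65 V; the load pulls it down.)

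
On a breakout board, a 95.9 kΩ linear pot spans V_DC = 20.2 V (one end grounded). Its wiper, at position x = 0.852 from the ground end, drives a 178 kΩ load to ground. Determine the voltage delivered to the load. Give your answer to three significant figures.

V_out ≈ 16.1 V

Lower segment x·R_p = 81.71 kΩ; upper segment (1−x)·R_p = 14.19 kΩ.
Lower segment in parallel with the load: 81.71 ‖ 178 = 56.00 kΩ.
V_out = 20.2 × 56.00/(14.19 + 56.00) = 16.12 V.
(Unloaded: V_out = x·V_DC = 17.2 V.)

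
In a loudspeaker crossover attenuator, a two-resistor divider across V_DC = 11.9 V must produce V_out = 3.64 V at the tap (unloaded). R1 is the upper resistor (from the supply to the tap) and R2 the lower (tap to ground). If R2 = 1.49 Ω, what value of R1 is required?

R1 ≈ 3.38 Ω

The divider ratio is R2/(R1+R2) = 3.64/11.9 = 0.3059.
So R1 = R2 · (V_DC/V_out − 1) = 1.49 × (11.9/3.64 − 1) = 1.49 × 2.269 = 3.381 Ω.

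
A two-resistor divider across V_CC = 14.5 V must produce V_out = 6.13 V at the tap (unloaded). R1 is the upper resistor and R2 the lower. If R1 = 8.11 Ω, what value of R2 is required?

R2 ≈ 5.94 Ω

The divider ratio is R2/(R1+R2) = 6.13/14.5 = 0.4228.
Rearranging, R2 = R1·k/(1−k) = 8.11 × 0.7324 = 5.940 Ω.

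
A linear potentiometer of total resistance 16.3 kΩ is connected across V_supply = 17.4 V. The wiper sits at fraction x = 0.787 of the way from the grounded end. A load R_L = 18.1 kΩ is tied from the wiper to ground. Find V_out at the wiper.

Lower segment x·R_p = 12.83 kΩ; upper segment (1−x)·R_p = 3.472 kΩ.
(x·R_p) ‖ R_L = 7.507 kΩ.
Loaded-divider output: V_out = 17.4 × 0.6838 = 11.90 V.
(Unloaded: V_out = x·V_supply = 13.7 V.)

V_out ≈ 11.9 V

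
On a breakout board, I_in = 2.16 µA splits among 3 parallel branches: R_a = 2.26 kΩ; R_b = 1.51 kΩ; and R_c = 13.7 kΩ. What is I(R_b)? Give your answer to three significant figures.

I ≈ 1.21 µA

ΣG = 1/2.26 + 1/1.51 + 1/13.7 = 1.178.
By the current-divider rule, I = I_in · G_k/ΣG = 2.16 × 0.5623 = 1.215 µA.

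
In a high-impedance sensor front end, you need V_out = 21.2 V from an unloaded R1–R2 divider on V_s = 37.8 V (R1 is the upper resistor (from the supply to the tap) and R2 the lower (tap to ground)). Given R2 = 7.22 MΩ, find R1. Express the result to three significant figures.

R1 ≈ 5.65 MΩ

V_out/V_s = R2/(R1+R2) = 0.5608.
So R1 = R2 · (V_s/V_out − 1) = 7.22 × (37.8/21.2 − 1) = 7.22 × 0.7830 = 5.653 MΩ.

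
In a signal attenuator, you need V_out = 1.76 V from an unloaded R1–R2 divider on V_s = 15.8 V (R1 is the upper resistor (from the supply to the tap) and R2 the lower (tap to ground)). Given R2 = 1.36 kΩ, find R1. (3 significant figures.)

The divider ratio is R2/(R1+R2) = 1.76/15.8 = 0.1114.
So R1 = R2 · (V_s/V_out − 1) = 1.36 × (15.8/1.76 − 1) = 1.36 × 7.977 = 10.85 kΩ.

R1 ≈ 10.8 kΩ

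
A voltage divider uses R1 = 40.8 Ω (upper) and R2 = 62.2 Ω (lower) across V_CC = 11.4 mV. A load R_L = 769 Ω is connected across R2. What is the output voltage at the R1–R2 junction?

The load sits in parallel with R2, giving an effective lower resistance R2' = R2·R_L/(R2+R_L) = 57.55 Ω.
Now apply the divider: V_out = 11.4 × 0.5851 = 6.671 mV.

V_out ≈ 6.67 mV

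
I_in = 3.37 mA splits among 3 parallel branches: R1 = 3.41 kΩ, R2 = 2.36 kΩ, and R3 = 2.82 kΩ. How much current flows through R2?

I ≈ 1.33 mA

Total conductance ΣG = 1/3.41 + 1/2.36 + 1/2.82 = 1.072 (units of 1/kΩ).
R2 takes the fraction G_k/ΣG = 0.4237/1.072 = 0.3954, so I = 3.37 × 0.3954 = 1.333 mA.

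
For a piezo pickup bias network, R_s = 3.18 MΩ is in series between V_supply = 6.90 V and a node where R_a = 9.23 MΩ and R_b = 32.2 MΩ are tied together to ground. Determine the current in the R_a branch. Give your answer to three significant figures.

Combine the parallel branches: R_p = (1/9.23 + 1/32.2)⁻¹ = 7.174 MΩ.
V_A by voltage divider: V_A = 6.90 × 7.174/(3.18 + 7.174) = 4.781 V.
Branch current I = V_A/R_a = 4.781/9.23 = 0.5180 µA.

I ≈ 0.518 µA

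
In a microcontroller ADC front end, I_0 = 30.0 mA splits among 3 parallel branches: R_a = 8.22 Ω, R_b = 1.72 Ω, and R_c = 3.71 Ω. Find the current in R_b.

I ≈ 17.9 mA

Total conductance ΣG = 1/8.22 + 1/1.72 + 1/3.71 = 0.9726 (units of 1/Ω).
By the current-divider rule, I = I_0 · G_k/ΣG = 30.0 × 0.5978 = 17.93 mA.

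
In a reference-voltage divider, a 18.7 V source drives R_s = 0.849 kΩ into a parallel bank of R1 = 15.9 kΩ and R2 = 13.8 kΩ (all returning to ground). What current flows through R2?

Parallel bank: R_p = 1/(1/15.9 + 1/13.8) = 7.388 kΩ.
V_A by voltage divider: V_A = 18.7 × 7.388/(0.849 + 7.388) = 16.77 V.
Branch current I = V_A/R2 = 16.77/13.8 = 1.215 mA.
(Equivalently: I_total = 2.270 mA, then current-divider fraction G_k/ΣG = 0.5354.)

I ≈ 1.22 mA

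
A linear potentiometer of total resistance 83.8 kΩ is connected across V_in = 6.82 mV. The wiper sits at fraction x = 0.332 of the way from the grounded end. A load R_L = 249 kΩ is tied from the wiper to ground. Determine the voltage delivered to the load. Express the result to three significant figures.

V_out ≈ 2.11 mV

Split the track: R_lower = x·R_p = 27.82 kΩ, R_upper = (1−x)·R_p = 55.98 kΩ.
Lower segment in parallel with the load: 27.82 ‖ 249 = 25.03 kΩ.
Then V_out = V_in · 25.03/(55.98 + 25.03) = 2.107 mV.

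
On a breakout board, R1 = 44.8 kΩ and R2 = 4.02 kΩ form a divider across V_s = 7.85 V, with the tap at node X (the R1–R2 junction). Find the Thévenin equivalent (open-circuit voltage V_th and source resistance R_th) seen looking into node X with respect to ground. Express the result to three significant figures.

V_th ≈ 0.646 V, R_th ≈ 3.69 kΩ

V_th is the unloaded tap voltage: V_s · R2/(R1+R2) = 7.85 × 0.08234 = 0.6464 V.
Looking into X with the source shorted: R_th = R1·R2/(R1+R2) = 44.80 × 4.02/48.82 = 3.689 kΩ.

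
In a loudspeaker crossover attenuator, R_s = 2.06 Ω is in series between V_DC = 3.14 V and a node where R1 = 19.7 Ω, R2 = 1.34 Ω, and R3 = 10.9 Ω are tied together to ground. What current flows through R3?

I ≈ 0.102 A

Combine the parallel branches: R_p = (1/19.7 + 1/1.34 + 1/10.9)⁻¹ = 1.125 Ω.
V_A by voltage divider: V_A = 3.14 × 1.125/(2.06 + 1.125) = 1.109 V.
Branch current I = V_A/R3 = 1.109/10.9 = 0.1018 A.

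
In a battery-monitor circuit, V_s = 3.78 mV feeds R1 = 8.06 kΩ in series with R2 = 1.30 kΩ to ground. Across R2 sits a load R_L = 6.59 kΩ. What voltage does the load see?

R2 ‖ R_L = (1.30 × 6.59)/(1.30 + 6.59) = 1.086 kΩ.
Voltage divider with the loaded lower leg: V_out = 3.78 × 1.086/(8.06 + 1.086) = 3.78 × 0.1187 = 0.4488 mV.
(Unloaded it would be 0.525 mV; the load pulls it down.)

V_out ≈ 0.449 mV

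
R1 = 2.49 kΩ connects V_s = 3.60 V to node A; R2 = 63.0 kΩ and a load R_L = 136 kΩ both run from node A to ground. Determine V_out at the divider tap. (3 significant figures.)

V_out ≈ 3.40 V

First combine the lower leg with the load: R2 ‖ R_L = 43.06 kΩ.
Then V_out = V_s · R2'/(R1 + R2') = 3.60 × 43.06/45.55 = 3.403 V.
(Unloaded it would be 3.46 V; the load pulls it down.)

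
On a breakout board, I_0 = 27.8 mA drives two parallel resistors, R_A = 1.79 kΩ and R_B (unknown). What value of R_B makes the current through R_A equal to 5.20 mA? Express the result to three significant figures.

R_B ≈ 0.412 kΩ

Two-branch current divider: I_A = I_0 · R_B/(R_A + R_B).
With f = 0.1871, R_B = R_A · f/(1−f) = 1.79 × 0.2301 = 0.4119 kΩ.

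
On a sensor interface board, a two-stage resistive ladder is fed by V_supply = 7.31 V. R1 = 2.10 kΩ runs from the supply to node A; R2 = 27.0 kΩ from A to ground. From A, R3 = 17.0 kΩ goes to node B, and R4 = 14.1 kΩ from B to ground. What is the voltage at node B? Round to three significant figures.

V_B ≈ 2.89 V

Node A sees R2 in parallel with the series input of stage 2, R3 + R4 = 31.10 kΩ.
Effective lower resistance at A: R2 ‖ 31.10 = 14.45 kΩ.
First divider: V_A = V_supply · 14.45/(2.10 + 14.45) = 6.383 V.
V_B = V_A × 0.4534 = 2.894 V.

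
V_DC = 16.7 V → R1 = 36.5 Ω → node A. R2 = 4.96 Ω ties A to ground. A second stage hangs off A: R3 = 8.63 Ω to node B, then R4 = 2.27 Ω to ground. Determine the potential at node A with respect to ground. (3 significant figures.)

The second stage (R3 + R4 = 10.90 Ω) loads node A in parallel with R2.
Effective lower resistance at A: R2 ‖ 10.90 = 3.409 Ω.
So V_A = 16.7 × 0.08542 = 1.426 V.

V_A ≈ 1.43 V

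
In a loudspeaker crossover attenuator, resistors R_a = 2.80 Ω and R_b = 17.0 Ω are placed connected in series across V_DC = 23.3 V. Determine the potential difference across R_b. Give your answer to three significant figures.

V ≈ 20.0 V

Total series resistance ΣR = 2.80 + 17.0 = 19.80 Ω.
V = V_DC · R/ΣR = 23.3 × 0.8586 = 20.01 V.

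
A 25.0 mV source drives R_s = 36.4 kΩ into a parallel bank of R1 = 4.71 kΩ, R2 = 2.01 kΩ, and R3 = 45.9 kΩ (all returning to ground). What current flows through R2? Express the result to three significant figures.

I ≈ 0.450 µA

Equivalent of the parallel group: R_p = 1.367 kΩ.
Node voltage V_A = V_in · R_p/(R_s + R_p) = 25.0 × 0.03619 = 0.9048 mV.
Branch current I = V_A/R2 = 0.9048/2.01 = 0.4501 µA.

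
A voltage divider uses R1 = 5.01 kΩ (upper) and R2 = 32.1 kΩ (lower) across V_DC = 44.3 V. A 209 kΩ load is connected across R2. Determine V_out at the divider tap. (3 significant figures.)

The load sits in parallel with R2, giving an effective lower resistance R2' = R2·R_L/(R2+R_L) = 27.83 kΩ.
Then V_out = V_DC · R2'/(R1 + R2') = 44.3 × 27.83/32.84 = 37.54 V.

V_out ≈ 37.5 V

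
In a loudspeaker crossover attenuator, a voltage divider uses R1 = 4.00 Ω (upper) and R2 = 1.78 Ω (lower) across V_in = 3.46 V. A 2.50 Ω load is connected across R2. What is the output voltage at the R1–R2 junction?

The load sits in parallel with R2, giving an effective lower resistance R2' = R2·R_L/(R2+R_L) = 1.040 Ω.
Then V_out = V_in · R2'/(R1 + R2') = 3.46 × 1.040/5.040 = 0.7138 V.
(Unloaded it would be 1.07 V; the load pulls it down.)

V_out ≈ 0.714 V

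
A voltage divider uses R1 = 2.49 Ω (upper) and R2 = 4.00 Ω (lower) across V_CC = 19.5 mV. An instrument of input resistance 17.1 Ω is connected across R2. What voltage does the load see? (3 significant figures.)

The load sits in parallel with R2, giving an effective lower resistance R2' = R2·R_L/(R2+R_L) = 3.242 Ω.
Then V_out = V_CC · R2'/(R1 + R2') = 19.5 × 3.242/5.732 = 11.03 mV.
(Unloaded it would be 12.0 mV; the load pulls it down.)

V_out ≈ 11.0 mV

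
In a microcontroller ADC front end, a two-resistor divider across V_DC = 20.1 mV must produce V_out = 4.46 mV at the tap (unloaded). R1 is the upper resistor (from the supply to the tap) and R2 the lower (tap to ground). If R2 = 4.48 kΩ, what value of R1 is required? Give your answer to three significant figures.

V_out/V_DC = R2/(R1+R2) = 0.2219.
So R1 = R2 · (V_DC/V_out − 1) = 4.48 × (20.1/4.46 − 1) = 4.48 × 3.507 = 15.71 kΩ.

R1 ≈ 15.7 kΩ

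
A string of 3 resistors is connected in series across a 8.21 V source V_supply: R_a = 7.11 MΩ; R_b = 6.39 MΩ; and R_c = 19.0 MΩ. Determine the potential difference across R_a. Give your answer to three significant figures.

Total series resistance ΣR = 7.11 + 6.39 + 19.0 = 32.50 MΩ.
By the voltage-divider rule, V = 8.21 × 7.110/32.50 = 1.796 V.

V ≈ 1.80 V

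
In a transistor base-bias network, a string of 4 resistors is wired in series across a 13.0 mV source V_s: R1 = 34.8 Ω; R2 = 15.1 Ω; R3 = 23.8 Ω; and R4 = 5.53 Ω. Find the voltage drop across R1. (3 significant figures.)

Series total: ΣR = 34.8 + 15.1 + 23.8 + 5.53 = 79.23 Ω.
V = V_s · R/ΣR = 13.0 × 0.4392 = 5.710 mV.

V ≈ 5.71 mV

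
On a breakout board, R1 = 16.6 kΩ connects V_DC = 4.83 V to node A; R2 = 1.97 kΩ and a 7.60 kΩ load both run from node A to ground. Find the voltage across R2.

The load sits in parallel with R2, giving an effective lower resistance R2' = R2·R_L/(R2+R_L) = 1.564 kΩ.
Then V_out = V_DC · R2'/(R1 + R2') = 4.83 × 1.564/18.16 = 0.4160 V.
(Unloaded it would be 0.512 V; the load pulls it down.)

V_out ≈ 0.416 V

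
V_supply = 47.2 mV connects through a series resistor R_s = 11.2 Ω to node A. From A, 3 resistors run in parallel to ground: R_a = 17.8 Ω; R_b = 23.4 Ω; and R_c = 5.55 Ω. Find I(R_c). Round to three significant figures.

Combine the parallel branches: R_p = (1/17.8 + 1/23.4 + 1/5.55)⁻¹ = 3.583 Ω.
V_A by voltage divider: V_A = 47.2 × 3.583/(11.2 + 3.583) = 11.44 mV.
I(R_c) = V_A / R_c = 11.44/5.55 = 2.061 mA.

I ≈ 2.06 mA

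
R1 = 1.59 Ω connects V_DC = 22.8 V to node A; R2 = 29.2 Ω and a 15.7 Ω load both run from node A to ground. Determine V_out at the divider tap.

V_out ≈ 19.7 V

R2 ‖ R_L = (29.2 × 15.7)/(29.2 + 15.7) = 10.21 Ω.
Then V_out = V_DC · R2'/(R1 + R2') = 22.8 × 10.21/11.80 = 19.73 V.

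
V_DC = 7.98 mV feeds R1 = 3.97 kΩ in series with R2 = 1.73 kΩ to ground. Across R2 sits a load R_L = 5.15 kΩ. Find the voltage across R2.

First combine the lower leg with the load: R2 ‖ R_L = 1.295 kΩ.
Then V_out = V_DC · R2'/(R1 + R2') = 7.98 × 1.295/5.265 = 1.963 mV.

V_out ≈ 1.96 mV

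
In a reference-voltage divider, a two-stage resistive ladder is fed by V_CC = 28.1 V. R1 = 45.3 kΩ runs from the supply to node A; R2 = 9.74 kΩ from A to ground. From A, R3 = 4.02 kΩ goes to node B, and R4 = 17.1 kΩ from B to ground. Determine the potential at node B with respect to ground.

V_B ≈ 2.92 V

Looking into the second stage from A: R3 + R4 = 21.12 kΩ appears in parallel with R2.
Effective lower resistance at A: R2 ‖ 21.12 = 6.666 kΩ.
V_A = 28.1 × 6.666/(45.3 + 6.666) = 3.605 V.
Then the unloaded second divider: V_B = V_A × R4/(R3+R4) = 3.605 × 0.8097 = 2.918 V.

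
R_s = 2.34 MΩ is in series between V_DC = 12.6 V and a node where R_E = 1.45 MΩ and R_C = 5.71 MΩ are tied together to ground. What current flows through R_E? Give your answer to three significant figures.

I ≈ 2.87 µA

Combine the parallel branches: R_p = (1/1.45 + 1/5.71)⁻¹ = 1.156 MΩ.
V_A by voltage divider: V_A = 12.6 × 1.156/(2.34 + 1.156) = 4.167 V.
Branch current I = V_A/R_E = 4.167/1.45 = 2.874 µA.
(Check via current divider: I_total = 3.604 µA; share G_k/ΣG = 0.7975 → same result.)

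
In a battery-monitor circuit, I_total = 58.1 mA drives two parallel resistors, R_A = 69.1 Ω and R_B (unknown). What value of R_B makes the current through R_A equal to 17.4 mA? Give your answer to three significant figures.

R_B ≈ 29.5 Ω

The fraction through R_A equals R_B/(R_A+R_B).
With f = 0.2995, R_B = R_A · f/(1−f) = 69.1 × 0.4275 = 29.54 Ω.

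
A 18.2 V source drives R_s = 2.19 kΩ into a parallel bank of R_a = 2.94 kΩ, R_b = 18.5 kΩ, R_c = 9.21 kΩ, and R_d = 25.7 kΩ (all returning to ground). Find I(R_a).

I ≈ 2.83 mA

Parallel bank: R_p = 1/(1/2.94 + 1/18.5 + 1/9.21 + 1/25.7) = 1.846 kΩ.
Node voltage V_A = V_in · R_p/(R_s + R_p) = 18.2 × 0.4574 = 8.325 V.
Branch current I = V_A/R_a = 8.325/2.94 = 2.832 mA.
(Equivalently: I_total = 4.509 mA, then current-divider fraction G_k/ΣG = 0.6279.)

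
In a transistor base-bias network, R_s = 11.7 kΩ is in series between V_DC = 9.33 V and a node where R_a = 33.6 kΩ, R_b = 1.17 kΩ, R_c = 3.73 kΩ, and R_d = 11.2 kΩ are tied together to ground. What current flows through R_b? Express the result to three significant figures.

Equivalent of the parallel group: R_p = 0.8053 kΩ.
Node voltage V_A = V_DC · R_p/(R_s + R_p) = 9.33 × 0.06439 = 0.6008 V.
I(R_b) = V_A / R_b = 0.6008/1.17 = 0.5135 mA.

I ≈ 0.513 mA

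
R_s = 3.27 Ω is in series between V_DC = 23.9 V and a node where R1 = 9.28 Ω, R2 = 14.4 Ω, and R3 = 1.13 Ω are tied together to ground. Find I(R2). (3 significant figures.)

I ≈ 0.371 A

Combine the parallel branches: R_p = (1/9.28 + 1/14.4 + 1/1.13)⁻¹ = 0.9415 Ω.
V_A = 23.9 × 0.9415/4.211 = 5.343 V.
I(R2) = V_A / R2 = 5.343/14.4 = 0.3710 A.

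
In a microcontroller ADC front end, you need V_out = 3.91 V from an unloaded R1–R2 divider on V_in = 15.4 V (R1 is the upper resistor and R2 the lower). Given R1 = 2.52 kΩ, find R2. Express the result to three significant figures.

V_out/V_in = R2/(R1+R2) = 0.2539.
R2 = R1 · 0.2539/(1 − 0.2539) = 0.8575 kΩ.

R2 ≈ 0.858 kΩ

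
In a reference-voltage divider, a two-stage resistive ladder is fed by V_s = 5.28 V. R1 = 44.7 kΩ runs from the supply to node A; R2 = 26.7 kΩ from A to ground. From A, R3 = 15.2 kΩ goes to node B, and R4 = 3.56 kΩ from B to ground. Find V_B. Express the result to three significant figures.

V_B ≈ 0.198 V

Node A sees R2 in parallel with the series input of stage 2, R3 + R4 = 18.76 kΩ.
R2 ‖ (R3+R4) = 11.02 kΩ.
So V_A = 5.28 × 0.1978 = 1.044 V.
Stage 2 is unloaded, so V_B = V_A · R4/(R3+R4) = 1.044 × 3.56/18.76 = 0.1981 V.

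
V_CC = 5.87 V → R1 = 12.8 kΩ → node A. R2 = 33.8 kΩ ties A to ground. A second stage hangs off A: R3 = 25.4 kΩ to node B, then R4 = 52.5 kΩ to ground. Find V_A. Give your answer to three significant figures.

V_A ≈ 3.80 V

The second stage (R3 + R4 = 77.90 kΩ) loads node A in parallel with R2.
R2 ‖ (R3+R4) = 23.57 kΩ.
First divider: V_A = V_CC · 23.57/(12.8 + 23.57) = 3.804 V.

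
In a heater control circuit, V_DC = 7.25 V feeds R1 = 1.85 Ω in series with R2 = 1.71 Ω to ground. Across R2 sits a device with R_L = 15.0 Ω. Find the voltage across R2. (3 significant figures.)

The load sits in parallel with R2, giving an effective lower resistance R2' = R2·R_L/(R2+R_L) = 1.535 Ω.
Voltage divider with the loaded lower leg: V_out = 7.25 × 1.535/(1.85 + 1.535) = 7.25 × 0.4535 = 3.288 V.
(Unloaded it would be 3.48 V; the load pulls it down.)

V_out ≈ 3.29 V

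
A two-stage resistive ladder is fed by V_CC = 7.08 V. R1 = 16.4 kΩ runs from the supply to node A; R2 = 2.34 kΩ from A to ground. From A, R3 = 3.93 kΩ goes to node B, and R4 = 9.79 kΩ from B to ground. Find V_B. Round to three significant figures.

The second stage (R3 + R4 = 13.72 kΩ) loads node A in parallel with R2.
R2 ‖ (R3+R4) = 1.999 kΩ.
First divider: V_A = V_CC · 1.999/(16.4 + 1.999) = 0.7692 V.
V_B = V_A × 0.7136 = 0.5489 V.

V_B ≈ 0.549 V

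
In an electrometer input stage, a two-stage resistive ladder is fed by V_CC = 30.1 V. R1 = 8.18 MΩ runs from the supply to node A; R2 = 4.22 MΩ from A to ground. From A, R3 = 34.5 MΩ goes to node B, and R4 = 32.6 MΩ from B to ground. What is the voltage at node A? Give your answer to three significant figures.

Looking into the second stage from A: R3 + R4 = 67.10 MΩ appears in parallel with R2.
R2 ‖ (R3+R4) = 3.970 MΩ.
V_A = 30.1 × 3.970/(8.18 + 3.970) = 9.836 V.

V_A ≈ 9.84 V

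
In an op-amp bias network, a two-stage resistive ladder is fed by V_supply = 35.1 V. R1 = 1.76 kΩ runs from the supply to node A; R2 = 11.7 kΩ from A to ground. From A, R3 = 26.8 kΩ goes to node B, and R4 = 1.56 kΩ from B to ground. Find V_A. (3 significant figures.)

Looking into the second stage from A: R3 + R4 = 28.36 kΩ appears in parallel with R2.
R2 ‖ (R3+R4) = 8.283 kΩ.
First divider: V_A = V_supply · 8.283/(1.76 + 8.283) = 28.95 V.

V_A ≈ 28.9 V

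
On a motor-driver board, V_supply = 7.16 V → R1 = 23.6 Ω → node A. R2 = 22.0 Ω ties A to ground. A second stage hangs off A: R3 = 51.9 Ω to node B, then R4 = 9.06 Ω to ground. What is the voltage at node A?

The second stage (R3 + R4 = 60.96 Ω) loads node A in parallel with R2.
R2 ‖ (R3+R4) = 16.17 Ω.
V_A = 7.16 × 16.17/(23.6 + 16.17) = 2.911 V.

V_A ≈ 2.91 V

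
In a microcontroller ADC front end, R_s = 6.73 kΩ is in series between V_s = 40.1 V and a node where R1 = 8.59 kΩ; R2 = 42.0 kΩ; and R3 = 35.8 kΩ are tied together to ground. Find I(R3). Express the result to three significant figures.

Combine the parallel branches: R_p = (1/8.59 + 1/42.0 + 1/35.8)⁻¹ = 5.947 kΩ.
V_A = 40.1 × 5.947/12.68 = 18.81 V.
I(R3) = V_A / R3 = 18.81/35.8 = 0.5255 mA.

I ≈ 0.525 mA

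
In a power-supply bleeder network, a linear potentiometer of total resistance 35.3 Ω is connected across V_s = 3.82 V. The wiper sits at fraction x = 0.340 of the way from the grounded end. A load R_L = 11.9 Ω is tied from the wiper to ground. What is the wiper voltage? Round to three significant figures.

V_out ≈ 0.780 V

Split the track: R_lower = x·R_p = 12.00 Ω, R_upper = (1−x)·R_p = 23.30 Ω.
Lower segment in parallel with the load: 12.00 ‖ 11.9 = 5.975 Ω.
Then V_out = V_s · 5.975/(23.30 + 5.975) = 0.7798 V.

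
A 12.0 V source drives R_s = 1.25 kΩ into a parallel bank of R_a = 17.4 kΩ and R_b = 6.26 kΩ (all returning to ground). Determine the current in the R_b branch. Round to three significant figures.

Combine the parallel branches: R_p = (1/17.4 + 1/6.26)⁻¹ = 4.604 kΩ.
Node voltage V_A = V_supply · R_p/(R_s + R_p) = 12.0 × 0.7865 = 9.438 V.
I(R_b) = V_A / R_b = 9.438/6.26 = 1.508 mA.
(Equivalently: I_total = 2.050 mA, then current-divider fraction G_k/ΣG = 0.7354.)

I ≈ 1.51 mA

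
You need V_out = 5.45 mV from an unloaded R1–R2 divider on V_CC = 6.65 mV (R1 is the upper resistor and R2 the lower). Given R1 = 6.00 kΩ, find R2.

Required fraction k = V_out/V_CC = 0.8195.
So R2 = R1 · V_out/(V_CC − V_out) = 6.00 × 5.45/(6.65 − 5.45) = 6.00 × 4.542 = 27.25 kΩ.

R2 ≈ 27.2 kΩ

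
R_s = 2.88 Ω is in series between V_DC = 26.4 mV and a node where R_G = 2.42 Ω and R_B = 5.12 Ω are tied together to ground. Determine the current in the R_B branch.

Parallel bank: R_p = 1/(1/2.42 + 1/5.12) = 1.643 Ω.
V_A by voltage divider: V_A = 26.4 × 1.643/(2.88 + 1.643) = 9.591 mV.
I(R_B) = V_A / R_B = 9.591/5.12 = 1.873 mA.

I ≈ 1.87 mA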